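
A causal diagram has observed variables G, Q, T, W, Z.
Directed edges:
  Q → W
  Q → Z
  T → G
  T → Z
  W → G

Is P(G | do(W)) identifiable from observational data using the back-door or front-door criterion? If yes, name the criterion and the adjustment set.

desc(W)\{W}={G}; candidates ⊆ {Q,T,Z}.
∅: W⊥G given ∅ in G with W→· removed — back-door holds.
P(G|do(W)) = P(G|W) — no adjustment needed.

P(G|do(W)): backdoor, adjust for ∅.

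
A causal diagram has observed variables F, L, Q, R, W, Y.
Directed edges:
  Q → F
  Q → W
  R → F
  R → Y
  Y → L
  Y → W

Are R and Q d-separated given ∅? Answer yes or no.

Yes — R ⊥ Q | ∅.

Bayes-Ball from R | ∅ reaches {F,L,W,Y}.
Q ∉ reach(R|∅) ⇒ R ⊥ Q | ∅.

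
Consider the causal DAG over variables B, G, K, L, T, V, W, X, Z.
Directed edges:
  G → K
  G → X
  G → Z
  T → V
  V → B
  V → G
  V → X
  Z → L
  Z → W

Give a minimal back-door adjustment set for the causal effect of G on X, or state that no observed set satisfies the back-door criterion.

desc(G)\{G}={K,L,W,X,Z}; candidates ⊆ {B,T,V}.
size 0: {}; under {} G still reaches {B,T,V,X} ∋ X.
{V}: G⊥X given {V} in G with G→· removed — back-door holds.

G→X: minimal back-door set {V}.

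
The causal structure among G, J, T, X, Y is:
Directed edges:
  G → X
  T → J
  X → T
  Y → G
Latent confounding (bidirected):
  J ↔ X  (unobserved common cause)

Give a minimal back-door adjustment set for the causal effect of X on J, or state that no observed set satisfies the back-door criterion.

X→J: no observed back-door set.

desc(X)\{X}={J,T}; candidates ⊆ {G,Y}.
X↔J: latent back-door arc(s) into X.
size 0: {}; under {} X still reaches {G,J,Y} ∋ J.
size 1: {G}, {Y}; under {G} X still reaches {J} ∋ J.
size 2: {G,Y}; under {G,Y} X still reaches {J} ∋ J.
X↔J cannot be blocked by any observed set — no back-door set.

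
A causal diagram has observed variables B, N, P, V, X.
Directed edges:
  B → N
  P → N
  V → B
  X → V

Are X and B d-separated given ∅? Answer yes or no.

No — X and B are d-connected given ∅.

Bayes-Ball from X | ∅ reaches {B,N,V}.
B ∈ reach(X|∅) ⇒ X ⊥̸ B | ∅.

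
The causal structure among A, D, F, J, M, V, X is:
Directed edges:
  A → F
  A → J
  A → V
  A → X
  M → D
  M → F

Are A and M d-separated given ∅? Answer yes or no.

Bayes-Ball from A | ∅ reaches {F,J,V,X}.
M ∉ reach(A|∅) ⇒ A ⊥ M | ∅.

Yes — A ⊥ M | ∅.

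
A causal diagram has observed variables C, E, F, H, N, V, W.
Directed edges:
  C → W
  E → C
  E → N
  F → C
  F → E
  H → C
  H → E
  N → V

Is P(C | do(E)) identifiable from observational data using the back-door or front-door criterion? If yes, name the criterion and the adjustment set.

P(C|do(E)): backdoor, adjust for {F, H}.

desc(E)\{E}={C,N,V,W}; candidates ⊆ {F,H}.
size 0: {}; under {} E still reaches {C,F,H,W} ∋ C.
size 1: {F}, {H}; under {F} E still reaches {C,H,W} ∋ C.
{F,H}: E⊥C given {F,H} in G with E→· removed — back-door holds.
P(C|do(E)) = Σ_{F,H} P(C|E,F,H)·P(F,H).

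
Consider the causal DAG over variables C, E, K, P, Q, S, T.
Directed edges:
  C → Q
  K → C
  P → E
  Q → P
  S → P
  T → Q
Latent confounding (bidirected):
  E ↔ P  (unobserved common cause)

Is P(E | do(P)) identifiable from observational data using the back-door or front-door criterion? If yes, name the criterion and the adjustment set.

desc(P)\{P}={E}; candidates ⊆ {C,K,Q,S,T}.
P↔E: latent back-door arc(s) into P.
size 0: {}; under {} P still reaches {C,E,K,Q,S,T} ∋ E.
size 1: {C}, {K}, {Q} …(+2); under {C} P still reaches {E,Q,S,T} ∋ E.
size 2: {C,K}, {C,Q}, {C,S} …(+7); under {C,K} P still reaches {E,Q,S,T} ∋ E.
P↔E cannot be blocked by any observed set — no back-door set.
No mediator lies on a directed P→…→E path.
Neither criterion identifies P(E|do(P)) in this graph.

P(E|do(P)): not identifiable (no BD/FD set).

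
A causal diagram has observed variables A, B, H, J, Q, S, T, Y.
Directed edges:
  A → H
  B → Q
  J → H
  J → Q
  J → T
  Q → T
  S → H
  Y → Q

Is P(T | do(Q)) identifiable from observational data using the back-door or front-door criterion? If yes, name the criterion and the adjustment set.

desc(Q)\{Q}={T}; candidates ⊆ {A,B,H,J,S,Y}.
size 0: {}; under {} Q still reaches {B,H,J,T,Y} ∋ T.
{J}: Q⊥T given {J} in G with Q→· removed — back-door holds.
P(T|do(Q)) = Σ_{J} P(T|Q,J)·P(J).

P(T|do(Q)): backdoor, adjust for {J}.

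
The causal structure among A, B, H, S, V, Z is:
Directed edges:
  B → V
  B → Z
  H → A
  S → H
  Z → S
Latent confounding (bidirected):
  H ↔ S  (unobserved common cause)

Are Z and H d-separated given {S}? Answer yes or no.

Bayes-Ball from Z | {S} reaches {A,B,H,V}.
H ∈ reach(Z|{S}) ⇒ Z ⊥̸ H | {S}.

No — Z and H are d-connected given {S}.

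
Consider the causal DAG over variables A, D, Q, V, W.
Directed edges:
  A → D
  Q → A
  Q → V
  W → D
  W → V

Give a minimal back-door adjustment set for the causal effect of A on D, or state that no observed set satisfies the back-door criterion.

A→D: minimal back-door set ∅.

desc(A)\{A}={D}; candidates ⊆ {Q,V,W}.
∅: A⊥D given ∅ in G with A→· removed — back-door holds.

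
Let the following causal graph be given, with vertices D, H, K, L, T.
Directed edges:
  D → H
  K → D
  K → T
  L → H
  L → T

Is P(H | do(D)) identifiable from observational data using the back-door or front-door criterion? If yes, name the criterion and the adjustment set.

P(H|do(D)): backdoor, adjust for ∅.

desc(D)\{D}={H}; candidates ⊆ {K,L,T}.
∅: D⊥H given ∅ in G with D→· removed — back-door holds.
P(H|do(D)) = P(H|D) — no adjustment needed.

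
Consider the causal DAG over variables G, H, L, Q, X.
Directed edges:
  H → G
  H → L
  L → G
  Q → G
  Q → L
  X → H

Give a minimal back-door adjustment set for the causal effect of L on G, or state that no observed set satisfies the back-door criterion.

desc(L)\{L}={G}; candidates ⊆ {H,Q,X}.
size 0: {}; under {} L still reaches {G,H,Q,X} ∋ G.
size 1: {H}, {Q}, {X}; under {H} L still reaches {G,Q} ∋ G.
{H,Q}: L⊥G given {H,Q} in G with L→· removed — back-door holds.

L→G: minimal back-door set {H, Q}.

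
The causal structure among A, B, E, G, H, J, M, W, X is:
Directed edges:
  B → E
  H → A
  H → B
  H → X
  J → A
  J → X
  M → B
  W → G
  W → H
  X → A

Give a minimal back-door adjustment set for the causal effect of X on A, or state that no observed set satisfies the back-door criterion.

desc(X)\{X}={A}; candidates ⊆ {B,E,G,H,J,M,W}.
size 0: {}; under {} X still reaches {A,B,E,G,H,J,W} ∋ A.
size 1: {B}, {E}, {G} …(+4); under {B} X still reaches {A,G,H,J,M,W} ∋ A.
{H,J}: X⊥A given {H,J} in G with X→· removed — back-door holds.

X→A: minimal back-door set {H, J}.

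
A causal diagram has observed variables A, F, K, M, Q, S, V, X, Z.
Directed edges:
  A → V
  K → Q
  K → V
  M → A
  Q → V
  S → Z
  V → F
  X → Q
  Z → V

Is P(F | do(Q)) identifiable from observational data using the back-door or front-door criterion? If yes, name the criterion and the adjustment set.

desc(Q)\{Q}={F,V}; candidates ⊆ {A,K,M,S,X,Z}.
size 0: {}; under {} Q still reaches {F,K,V,X} ∋ F.
{K}: Q⊥F given {K} in G with Q→· removed — back-door holds.
P(F|do(Q)) = Σ_{K} P(F|Q,K)·P(K).

P(F|do(Q)): backdoor, adjust for {K}.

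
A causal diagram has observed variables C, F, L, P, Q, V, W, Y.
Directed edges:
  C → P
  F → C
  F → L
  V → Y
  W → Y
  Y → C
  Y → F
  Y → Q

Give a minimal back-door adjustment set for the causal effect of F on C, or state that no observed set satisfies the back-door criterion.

F→C: minimal back-door set {Y}.

desc(F)\{F}={C,L,P}; candidates ⊆ {Q,V,W,Y}.
size 0: {}; under {} F still reaches {C,P,Q,V,W,Y} ∋ C.
{Y}: F⊥C given {Y} in G with F→· removed — back-door holds.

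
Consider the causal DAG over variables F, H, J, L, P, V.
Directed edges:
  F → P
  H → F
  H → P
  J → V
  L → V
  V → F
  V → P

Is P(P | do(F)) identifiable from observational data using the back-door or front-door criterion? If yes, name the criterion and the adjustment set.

P(P|do(F)): backdoor, adjust for {H, V}.

desc(F)\{F}={P}; candidates ⊆ {H,J,L,V}.
size 0: {}; under {} F still reaches {H,J,L,P,V} ∋ P.
size 1: {H}, {J}, {L} …(+1); under {H} F still reaches {J,L,P,V} ∋ P.
{H,V}: F⊥P given {H,V} in G with F→· removed — back-door holds.
P(P|do(F)) = Σ_{H,V} P(P|F,H,V)·P(H,V).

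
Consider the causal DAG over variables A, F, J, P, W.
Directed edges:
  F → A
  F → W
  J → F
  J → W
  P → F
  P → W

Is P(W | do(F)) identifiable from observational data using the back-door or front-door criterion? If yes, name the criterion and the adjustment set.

desc(F)\{F}={A,W}; candidates ⊆ {J,P}.
size 0: {}; under {} F still reaches {J,P,W} ∋ W.
size 1: {J}, {P}; under {J} F still reaches {P,W} ∋ W.
{J,P}: F⊥W given {J,P} in G with F→· removed — back-door holds.
P(W|do(F)) = Σ_{J,P} P(W|F,J,P)·P(J,P).

P(W|do(F)): backdoor, adjust for {J, P}.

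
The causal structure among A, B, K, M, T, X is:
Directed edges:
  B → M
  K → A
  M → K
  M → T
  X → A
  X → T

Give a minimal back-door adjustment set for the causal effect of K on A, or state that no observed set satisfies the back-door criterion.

K→A: minimal back-door set ∅.

desc(K)\{K}={A}; candidates ⊆ {B,M,T,X}.
∅: K⊥A given ∅ in G with K→· removed — back-door holds.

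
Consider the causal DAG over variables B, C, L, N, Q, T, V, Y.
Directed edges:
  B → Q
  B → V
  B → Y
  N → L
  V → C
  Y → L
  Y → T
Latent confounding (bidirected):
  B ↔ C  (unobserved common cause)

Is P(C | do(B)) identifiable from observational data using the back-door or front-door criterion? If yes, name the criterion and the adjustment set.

P(C|do(B)): frontdoor, adjust for {V}.

desc(B)\{B}={C,L,Q,T,V,Y}; candidates ⊆ {N}.
B↔C: latent back-door arc(s) into B.
size 0: {}; under {} B still reaches {C} ∋ C.
size 1: {N}; under {N} B still reaches {C} ∋ C.
B↔C cannot be blocked by any observed set — no back-door set.
{V}: (i) intercepts every directed B→C path; (ii) no back-door B→{V}; (iii) {B} blocks every back-door {V}→C. Front-door holds.
P(C|do(B)) = Σ_{V} P(V|B) Σ_{B'} P(C|V,B')P(B').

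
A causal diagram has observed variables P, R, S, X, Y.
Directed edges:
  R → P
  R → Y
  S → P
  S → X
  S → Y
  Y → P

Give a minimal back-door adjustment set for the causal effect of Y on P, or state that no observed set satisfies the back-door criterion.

desc(Y)\{Y}={P}; candidates ⊆ {R,S,X}.
size 0: {}; under {} Y still reaches {P,R,S,X} ∋ P.
size 1: {R}, {S}, {X}; under {R} Y still reaches {P,S,X} ∋ P.
{R,S}: Y⊥P given {R,S} in G with Y→· removed — back-door holds.

Y→P: minimal back-door set {R, S}.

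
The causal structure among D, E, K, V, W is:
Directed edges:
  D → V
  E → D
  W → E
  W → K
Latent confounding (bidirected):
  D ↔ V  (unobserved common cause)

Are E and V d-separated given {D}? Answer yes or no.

Bayes-Ball from E | {D} reaches {K,V,W}.
V ∈ reach(E|{D}) ⇒ E ⊥̸ V | {D}.

No — E and V are d-connected given {D}.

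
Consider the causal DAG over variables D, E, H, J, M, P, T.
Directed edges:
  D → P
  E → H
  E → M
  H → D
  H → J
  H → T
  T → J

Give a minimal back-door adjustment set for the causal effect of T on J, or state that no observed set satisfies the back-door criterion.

desc(T)\{T}={J}; candidates ⊆ {D,E,H,M,P}.
size 0: {}; under {} T still reaches {D,E,H,J,M,P} ∋ J.
{H}: T⊥J given {H} in G with T→· removed — back-door holds.

T→J: minimal back-door set {H}.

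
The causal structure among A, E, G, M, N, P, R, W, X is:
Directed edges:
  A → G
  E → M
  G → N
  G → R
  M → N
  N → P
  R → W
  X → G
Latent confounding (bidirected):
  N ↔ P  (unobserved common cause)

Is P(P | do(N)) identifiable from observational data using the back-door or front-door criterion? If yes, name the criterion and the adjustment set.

P(P|do(N)): not identifiable (no BD/FD set).

desc(N)\{N}={P}; candidates ⊆ {A,E,G,M,R,W,X}.
N↔P: latent back-door arc(s) into N.
size 0: {}; under {} N still reaches {A,E,G,M,P,R,W,X} ∋ P.
size 1: {A}, {E}, {G} …(+4); under {A} N still reaches {E,G,M,P,R,W,X} ∋ P.
size 2: {A,E}, {A,G}, {A,M} …(+18); under {A,E} N still reaches {G,M,P,R,W,X} ∋ P.
N↔P cannot be blocked by any observed set — no back-door set.
No mediator lies on a directed N→…→P path.
Neither criterion identifies P(P|do(N)) in this graph.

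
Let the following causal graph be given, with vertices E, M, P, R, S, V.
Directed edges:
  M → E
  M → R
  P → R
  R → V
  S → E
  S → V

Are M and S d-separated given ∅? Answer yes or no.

Yes — M ⊥ S | ∅.

Bayes-Ball from M | ∅ reaches {E,R,V}.
S ∉ reach(M|∅) ⇒ M ⊥ S | ∅.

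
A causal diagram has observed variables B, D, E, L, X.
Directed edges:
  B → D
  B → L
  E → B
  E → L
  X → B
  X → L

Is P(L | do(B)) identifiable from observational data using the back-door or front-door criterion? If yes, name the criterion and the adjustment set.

P(L|do(B)): backdoor, adjust for {E, X}.

desc(B)\{B}={D,L}; candidates ⊆ {E,X}.
size 0: {}; under {} B still reaches {E,L,X} ∋ L.
size 1: {E}, {X}; under {E} B still reaches {L,X} ∋ L.
{E,X}: B⊥L given {E,X} in G with B→· removed — back-door holds.
P(L|do(B)) = Σ_{E,X} P(L|B,E,X)·P(E,X).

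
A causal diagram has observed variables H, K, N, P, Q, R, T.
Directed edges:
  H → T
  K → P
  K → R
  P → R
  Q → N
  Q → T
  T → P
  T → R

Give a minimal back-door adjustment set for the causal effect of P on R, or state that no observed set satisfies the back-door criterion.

P→R: minimal back-door set {K, T}.

desc(P)\{P}={R}; candidates ⊆ {H,K,N,Q,T}.
size 0: {}; under {} P still reaches {H,K,N,Q,R,T} ∋ R.
size 1: {H}, {K}, {N} …(+2); under {H} P still reaches {K,N,Q,R,T} ∋ R.
{K,T}: P⊥R given {K,T} in G with P→· removed — back-door holds.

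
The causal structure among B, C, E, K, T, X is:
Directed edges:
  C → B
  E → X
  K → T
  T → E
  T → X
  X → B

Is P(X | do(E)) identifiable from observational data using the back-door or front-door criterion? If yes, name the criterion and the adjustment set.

P(X|do(E)): backdoor, adjust for {T}.

desc(E)\{E}={B,X}; candidates ⊆ {C,K,T}.
size 0: {}; under {} E still reaches {B,K,T,X} ∋ X.
{T}: E⊥X given {T} in G with E→· removed — back-door holds.
P(X|do(E)) = Σ_{T} P(X|E,T)·P(T).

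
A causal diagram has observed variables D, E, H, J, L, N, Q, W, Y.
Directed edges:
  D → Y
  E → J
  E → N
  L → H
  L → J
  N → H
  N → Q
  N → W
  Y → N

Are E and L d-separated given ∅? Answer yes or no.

Yes — E ⊥ L | ∅.

Bayes-Ball from E | ∅ reaches {H,J,N,Q,W}.
L ∉ reach(E|∅) ⇒ E ⊥ L | ∅.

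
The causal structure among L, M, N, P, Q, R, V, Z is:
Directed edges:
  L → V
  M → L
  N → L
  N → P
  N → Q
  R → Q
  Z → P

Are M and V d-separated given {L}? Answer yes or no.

Yes — M ⊥ V | {L}.

Bayes-Ball from M | {L} reaches {N,P,Q}.
V ∉ reach(M|{L}) ⇒ M ⊥ V | {L}.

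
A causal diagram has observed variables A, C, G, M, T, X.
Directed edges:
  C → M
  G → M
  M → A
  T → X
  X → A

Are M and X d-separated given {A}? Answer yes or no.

No — M and X are d-connected given {A}.

Bayes-Ball from M | {A} reaches {C,G,T,X}.
X ∈ reach(M|{A}) ⇒ M ⊥̸ X | {A}.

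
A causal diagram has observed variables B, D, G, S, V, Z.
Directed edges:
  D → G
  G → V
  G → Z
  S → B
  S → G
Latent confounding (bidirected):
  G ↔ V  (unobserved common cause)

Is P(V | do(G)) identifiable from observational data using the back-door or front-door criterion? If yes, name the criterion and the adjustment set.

desc(G)\{G}={V,Z}; candidates ⊆ {B,D,S}.
G↔V: latent back-door arc(s) into G.
size 0: {}; under {} G still reaches {B,D,S,V} ∋ V.
size 1: {B}, {D}, {S}; under {B} G still reaches {D,S,V} ∋ V.
size 2: {B,D}, {B,S}, {D,S}; under {B,D} G still reaches {S,V} ∋ V.
G↔V cannot be blocked by any observed set — no back-door set.
No mediator lies on a directed G→…→V path.
Neither criterion identifies P(V|do(G)) in this graph.

P(V|do(G)): not identifiable (no BD/FD set).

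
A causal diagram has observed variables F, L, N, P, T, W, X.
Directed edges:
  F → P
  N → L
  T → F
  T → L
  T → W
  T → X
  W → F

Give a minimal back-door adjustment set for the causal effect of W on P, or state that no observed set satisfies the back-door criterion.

W→P: minimal back-door set {T}.

desc(W)\{W}={F,P}; candidates ⊆ {L,N,T,X}.
size 0: {}; under {} W still reaches {F,L,P,T,X} ∋ P.
{T}: W⊥P given {T} in G with W→· removed — back-door holds.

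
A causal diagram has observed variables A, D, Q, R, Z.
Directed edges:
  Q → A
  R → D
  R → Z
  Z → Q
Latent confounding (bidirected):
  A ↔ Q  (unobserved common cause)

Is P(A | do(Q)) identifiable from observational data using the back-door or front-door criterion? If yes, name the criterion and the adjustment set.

desc(Q)\{Q}={A}; candidates ⊆ {D,R,Z}.
Q↔A: latent back-door arc(s) into Q.
size 0: {}; under {} Q still reaches {A,D,R,Z} ∋ A.
size 1: {D}, {R}, {Z}; under {D} Q still reaches {A,R,Z} ∋ A.
size 2: {D,R}, {D,Z}, {R,Z}; under {D,R} Q still reaches {A,Z} ∋ A.
Q↔A cannot be blocked by any observed set — no back-door set.
No mediator lies on a directed Q→…→A path.
Neither criterion identifies P(A|do(Q)) in this graph.

P(A|do(Q)): not identifiable (no BD/FD set).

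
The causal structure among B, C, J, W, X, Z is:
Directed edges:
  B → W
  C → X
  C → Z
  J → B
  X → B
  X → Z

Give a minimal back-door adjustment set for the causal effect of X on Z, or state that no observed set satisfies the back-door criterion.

desc(X)\{X}={B,W,Z}; candidates ⊆ {C,J}.
size 0: {}; under {} X still reaches {C,Z} ∋ Z.
{C}: X⊥Z given {C} in G with X→· removed — back-door holds.

X→Z: minimal back-door set {C}.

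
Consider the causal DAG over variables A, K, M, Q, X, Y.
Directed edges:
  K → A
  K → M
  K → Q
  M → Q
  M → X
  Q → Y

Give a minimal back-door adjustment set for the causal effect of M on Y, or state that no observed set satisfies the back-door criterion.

desc(M)\{M}={Q,X,Y}; candidates ⊆ {A,K}.
size 0: {}; under {} M still reaches {A,K,Q,Y} ∋ Y.
{K}: M⊥Y given {K} in G with M→· removed — back-door holds.

M→Y: minimal back-door set {K}.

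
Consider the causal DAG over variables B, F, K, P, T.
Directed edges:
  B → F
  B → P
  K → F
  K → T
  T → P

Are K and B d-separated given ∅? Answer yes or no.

Bayes-Ball from K | ∅ reaches {F,P,T}.
B ∉ reach(K|∅) ⇒ K ⊥ B | ∅.

Yes — K ⊥ B | ∅.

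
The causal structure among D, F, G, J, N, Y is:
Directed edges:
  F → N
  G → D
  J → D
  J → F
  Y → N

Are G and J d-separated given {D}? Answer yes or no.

Bayes-Ball from G | {D} reaches {F,J,N}.
J ∈ reach(G|{D}) ⇒ G ⊥̸ J | {D}.

No — G and J are d-connected given {D}.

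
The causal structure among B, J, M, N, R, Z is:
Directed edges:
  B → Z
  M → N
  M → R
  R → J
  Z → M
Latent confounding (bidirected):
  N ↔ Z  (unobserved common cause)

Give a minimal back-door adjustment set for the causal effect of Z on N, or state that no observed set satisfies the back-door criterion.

desc(Z)\{Z}={J,M,N,R}; candidates ⊆ {B}.
Z↔N: latent back-door arc(s) into Z.
size 0: {}; under {} Z still reaches {B,N} ∋ N.
size 1: {B}; under {B} Z still reaches {N} ∋ N.
Z↔N cannot be blocked by any observed set — no back-door set.

Z→N: no observed back-door set.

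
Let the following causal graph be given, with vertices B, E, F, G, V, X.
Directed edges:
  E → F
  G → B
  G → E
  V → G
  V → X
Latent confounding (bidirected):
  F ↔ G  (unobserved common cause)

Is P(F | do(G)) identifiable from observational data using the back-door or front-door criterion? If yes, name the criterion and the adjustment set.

P(F|do(G)): frontdoor, adjust for {E}.

desc(G)\{G}={B,E,F}; candidates ⊆ {V,X}.
G↔F: latent back-door arc(s) into G.
size 0: {}; under {} G still reaches {F,V,X} ∋ F.
size 1: {V}, {X}; under {V} G still reaches {F} ∋ F.
size 2: {V,X}; under {V,X} G still reaches {F} ∋ F.
G↔F cannot be blocked by any observed set — no back-door set.
{E}: (i) intercepts every directed G→F path; (ii) no back-door G→{E}; (iii) {G} blocks every back-door {E}→F. Front-door holds.
P(F|do(G)) = Σ_{E} P(E|G) Σ_{G'} P(F|E,G')P(G').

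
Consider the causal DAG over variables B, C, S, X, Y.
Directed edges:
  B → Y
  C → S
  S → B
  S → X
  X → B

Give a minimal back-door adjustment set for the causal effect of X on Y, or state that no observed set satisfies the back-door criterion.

desc(X)\{X}={B,Y}; candidates ⊆ {C,S}.
size 0: {}; under {} X still reaches {B,C,S,Y} ∋ Y.
{S}: X⊥Y given {S} in G with X→· removed — back-door holds.

X→Y: minimal back-door set {S}.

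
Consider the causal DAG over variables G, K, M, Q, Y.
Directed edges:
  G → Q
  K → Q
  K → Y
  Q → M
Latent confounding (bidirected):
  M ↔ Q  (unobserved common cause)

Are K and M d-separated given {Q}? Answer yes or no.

Bayes-Ball from K | {Q} reaches {G,M,Y}.
M ∈ reach(K|{Q}) ⇒ K ⊥̸ M | {Q}.

No — K and M are d-connected given {Q}.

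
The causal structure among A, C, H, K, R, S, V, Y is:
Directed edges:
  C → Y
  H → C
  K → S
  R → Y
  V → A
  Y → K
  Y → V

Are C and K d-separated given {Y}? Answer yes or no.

Bayes-Ball from C | {Y} reaches {H,R}.
K ∉ reach(C|{Y}) ⇒ C ⊥ K | {Y}.

Yes — C ⊥ K | {Y}.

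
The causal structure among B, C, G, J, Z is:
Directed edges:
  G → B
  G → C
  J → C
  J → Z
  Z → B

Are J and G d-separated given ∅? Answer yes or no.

Bayes-Ball from J | ∅ reaches {B,C,Z}.
G ∉ reach(J|∅) ⇒ J ⊥ G | ∅.

Yes — J ⊥ G | ∅.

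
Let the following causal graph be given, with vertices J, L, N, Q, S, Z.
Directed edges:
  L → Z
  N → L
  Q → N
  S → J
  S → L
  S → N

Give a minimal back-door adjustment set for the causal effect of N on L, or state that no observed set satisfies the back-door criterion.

N→L: minimal back-door set {S}.

desc(N)\{N}={L,Z}; candidates ⊆ {J,Q,S}.
size 0: {}; under {} N still reaches {J,L,Q,S,Z} ∋ L.
{S}: N⊥L given {S} in G with N→· removed — back-door holds.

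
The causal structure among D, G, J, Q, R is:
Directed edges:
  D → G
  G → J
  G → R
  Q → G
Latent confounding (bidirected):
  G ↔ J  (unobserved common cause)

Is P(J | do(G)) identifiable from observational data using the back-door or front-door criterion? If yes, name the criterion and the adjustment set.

desc(G)\{G}={J,R}; candidates ⊆ {D,Q}.
G↔J: latent back-door arc(s) into G.
size 0: {}; under {} G still reaches {D,J,Q} ∋ J.
size 1: {D}, {Q}; under {D} G still reaches {J,Q} ∋ J.
size 2: {D,Q}; under {D,Q} G still reaches {J} ∋ J.
G↔J cannot be blocked by any observed set — no back-door set.
No mediator lies on a directed G→…→J path.
Neither criterion identifies P(J|do(G)) in this graph.

P(J|do(G)): not identifiable (no BD/FD set).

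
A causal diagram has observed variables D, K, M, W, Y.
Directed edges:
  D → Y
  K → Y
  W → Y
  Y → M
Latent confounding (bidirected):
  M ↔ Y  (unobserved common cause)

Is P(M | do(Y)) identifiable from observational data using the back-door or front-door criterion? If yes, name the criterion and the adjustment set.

P(M|do(Y)): not identifiable (no BD/FD set).

desc(Y)\{Y}={M}; candidates ⊆ {D,K,W}.
Y↔M: latent back-door arc(s) into Y.
size 0: {}; under {} Y still reaches {D,K,M,W} ∋ M.
size 1: {D}, {K}, {W}; under {D} Y still reaches {K,M,W} ∋ M.
size 2: {D,K}, {D,W}, {K,W}; under {D,K} Y still reaches {M,W} ∋ M.
Y↔M cannot be blocked by any observed set — no back-door set.
No mediator lies on a directed Y→…→M path.
Neither criterion identifies P(M|do(Y)) in this graph.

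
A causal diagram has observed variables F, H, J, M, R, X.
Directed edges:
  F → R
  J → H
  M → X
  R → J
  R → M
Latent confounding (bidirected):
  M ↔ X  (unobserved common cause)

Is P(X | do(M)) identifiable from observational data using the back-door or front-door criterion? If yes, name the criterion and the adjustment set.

desc(M)\{M}={X}; candidates ⊆ {F,H,J,R}.
M↔X: latent back-door arc(s) into M.
size 0: {}; under {} M still reaches {F,H,J,R,X} ∋ X.
size 1: {F}, {H}, {J} …(+1); under {F} M still reaches {H,J,R,X} ∋ X.
size 2: {F,H}, {F,J}, {F,R} …(+3); under {F,H} M still reaches {J,R,X} ∋ X.
M↔X cannot be blocked by any observed set — no back-door set.
No mediator lies on a directed M→…→X path.
Neither criterion identifies P(X|do(M)) in this graph.

P(X|do(M)): not identifiable (no BD/FD set).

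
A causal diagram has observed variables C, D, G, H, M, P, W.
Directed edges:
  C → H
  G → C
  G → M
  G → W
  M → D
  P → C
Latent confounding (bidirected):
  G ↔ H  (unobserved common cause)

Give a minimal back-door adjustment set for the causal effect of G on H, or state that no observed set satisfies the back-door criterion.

desc(G)\{G}={C,D,H,M,W}; candidates ⊆ {P}.
G↔H: latent back-door arc(s) into G.
size 0: {}; under {} G still reaches {H} ∋ H.
size 1: {P}; under {P} G still reaches {H} ∋ H.
G↔H cannot be blocked by any observed set — no back-door set.

G→H: no observed back-door set.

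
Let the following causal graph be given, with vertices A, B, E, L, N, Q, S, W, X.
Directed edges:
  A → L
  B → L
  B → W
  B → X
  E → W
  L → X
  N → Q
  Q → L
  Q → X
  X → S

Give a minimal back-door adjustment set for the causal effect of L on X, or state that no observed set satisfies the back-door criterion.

desc(L)\{L}={S,X}; candidates ⊆ {A,B,E,N,Q,W}.
size 0: {}; under {} L still reaches {A,B,N,Q,S,W,X} ∋ X.
size 1: {A}, {B}, {E} …(+3); under {A} L still reaches {B,N,Q,S,W,X} ∋ X.
{B,Q}: L⊥X given {B,Q} in G with L→· removed — back-door holds.

L→X: minimal back-door set {B, Q}.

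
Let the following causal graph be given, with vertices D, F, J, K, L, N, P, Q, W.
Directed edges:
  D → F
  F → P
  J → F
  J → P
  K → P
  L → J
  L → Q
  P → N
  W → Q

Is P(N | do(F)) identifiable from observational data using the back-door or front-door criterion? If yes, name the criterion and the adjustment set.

P(N|do(F)): backdoor, adjust for {J}.

desc(F)\{F}={N,P}; candidates ⊆ {D,J,K,L,Q,W}.
size 0: {}; under {} F still reaches {D,J,L,N,P,Q} ∋ N.
{J}: F⊥N given {J} in G with F→· removed — back-door holds.
P(N|do(F)) = Σ_{J} P(N|F,J)·P(J).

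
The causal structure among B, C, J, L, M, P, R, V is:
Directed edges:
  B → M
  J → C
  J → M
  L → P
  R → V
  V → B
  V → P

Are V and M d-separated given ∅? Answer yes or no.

No — V and M are d-connected given ∅.

Bayes-Ball from V | ∅ reaches {B,M,P,R}.
M ∈ reach(V|∅) ⇒ V ⊥̸ M | ∅.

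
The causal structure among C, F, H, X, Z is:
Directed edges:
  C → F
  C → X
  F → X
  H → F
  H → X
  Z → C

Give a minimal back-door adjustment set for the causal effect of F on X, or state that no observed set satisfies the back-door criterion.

desc(F)\{F}={X}; candidates ⊆ {C,H,Z}.
size 0: {}; under {} F still reaches {C,H,X,Z} ∋ X.
size 1: {C}, {H}, {Z}; under {C} F still reaches {H,X} ∋ X.
{C,H}: F⊥X given {C,H} in G with F→· removed — back-door holds.

F→X: minimal back-door set {C, H}.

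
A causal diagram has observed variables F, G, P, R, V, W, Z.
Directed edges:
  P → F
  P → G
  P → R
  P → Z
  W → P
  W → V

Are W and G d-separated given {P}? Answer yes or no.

Yes — W ⊥ G | {P}.

Bayes-Ball from W | {P} reaches {V}.
G ∉ reach(W|{P}) ⇒ W ⊥ G | {P}.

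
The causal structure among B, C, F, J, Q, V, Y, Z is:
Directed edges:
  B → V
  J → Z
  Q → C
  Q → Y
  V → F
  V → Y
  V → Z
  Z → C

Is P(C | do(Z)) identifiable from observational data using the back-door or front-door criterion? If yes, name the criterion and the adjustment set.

P(C|do(Z)): backdoor, adjust for ∅.

desc(Z)\{Z}={C}; candidates ⊆ {B,F,J,Q,V,Y}.
∅: Z⊥C given ∅ in G with Z→· removed — back-door holds.
P(C|do(Z)) = P(C|Z) — no adjustment needed.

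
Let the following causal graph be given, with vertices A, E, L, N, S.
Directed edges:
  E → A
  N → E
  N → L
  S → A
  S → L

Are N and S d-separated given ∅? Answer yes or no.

Yes — N ⊥ S | ∅.

Bayes-Ball from N | ∅ reaches {A,E,L}.
S ∉ reach(N|∅) ⇒ N ⊥ S | ∅.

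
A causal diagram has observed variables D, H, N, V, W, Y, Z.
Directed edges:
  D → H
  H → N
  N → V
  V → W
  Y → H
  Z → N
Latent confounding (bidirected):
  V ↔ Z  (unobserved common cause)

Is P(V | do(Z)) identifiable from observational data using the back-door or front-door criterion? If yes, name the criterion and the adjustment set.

P(V|do(Z)): frontdoor, adjust for {N}.

desc(Z)\{Z}={N,V,W}; candidates ⊆ {D,H,Y}.
Z↔V: latent back-door arc(s) into Z.
size 0: {}; under {} Z still reaches {V,W} ∋ V.
size 1: {D}, {H}, {Y}; under {D} Z still reaches {V,W} ∋ V.
size 2: {D,H}, {D,Y}, {H,Y}; under {D,H} Z still reaches {V,W} ∋ V.
Z↔V cannot be blocked by any observed set — no back-door set.
{N}: (i) intercepts every directed Z→V path; (ii) no back-door Z→{N}; (iii) {Z} blocks every back-door {N}→V. Front-door holds.
P(V|do(Z)) = Σ_{N} P(N|Z) Σ_{Z'} P(V|N,Z')P(Z').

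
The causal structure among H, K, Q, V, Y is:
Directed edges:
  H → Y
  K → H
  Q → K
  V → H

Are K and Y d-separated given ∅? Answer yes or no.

Bayes-Ball from K | ∅ reaches {H,Q,Y}.
Y ∈ reach(K|∅) ⇒ K ⊥̸ Y | ∅.

No — K and Y are d-connected given ∅.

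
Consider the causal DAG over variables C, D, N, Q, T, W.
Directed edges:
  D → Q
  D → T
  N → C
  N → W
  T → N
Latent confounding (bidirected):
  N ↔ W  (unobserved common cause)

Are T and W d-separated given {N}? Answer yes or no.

Bayes-Ball from T | {N} reaches {D,Q,W}.
W ∈ reach(T|{N}) ⇒ T ⊥̸ W | {N}.

No — T and W are d-connected given {N}.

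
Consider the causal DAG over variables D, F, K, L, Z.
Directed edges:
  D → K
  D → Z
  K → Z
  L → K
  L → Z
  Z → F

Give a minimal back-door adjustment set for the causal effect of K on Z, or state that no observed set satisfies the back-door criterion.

K→Z: minimal back-door set {D, L}.

desc(K)\{K}={F,Z}; candidates ⊆ {D,L}.
size 0: {}; under {} K still reaches {D,F,L,Z} ∋ Z.
size 1: {D}, {L}; under {D} K still reaches {F,L,Z} ∋ Z.
{D,L}: K⊥Z given {D,L} in G with K→· removed — back-door holds.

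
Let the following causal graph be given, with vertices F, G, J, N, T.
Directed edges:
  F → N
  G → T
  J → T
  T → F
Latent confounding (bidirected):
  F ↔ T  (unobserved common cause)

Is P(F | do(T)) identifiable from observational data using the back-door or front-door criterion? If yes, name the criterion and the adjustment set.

desc(T)\{T}={F,N}; candidates ⊆ {G,J}.
T↔F: latent back-door arc(s) into T.
size 0: {}; under {} T still reaches {F,G,J,N} ∋ F.
size 1: {G}, {J}; under {G} T still reaches {F,J,N} ∋ F.
size 2: {G,J}; under {G,J} T still reaches {F,N} ∋ F.
T↔F cannot be blocked by any observed set — no back-door set.
No mediator lies on a directed T→…→F path.
Neither criterion identifies P(F|do(T)) in this graph.

P(F|do(T)): not identifiable (no BD/FD set).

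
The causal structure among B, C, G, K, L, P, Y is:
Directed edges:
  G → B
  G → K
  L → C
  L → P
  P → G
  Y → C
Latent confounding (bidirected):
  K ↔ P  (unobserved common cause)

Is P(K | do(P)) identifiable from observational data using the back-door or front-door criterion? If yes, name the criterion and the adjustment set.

P(K|do(P)): frontdoor, adjust for {G}.

desc(P)\{P}={B,G,K}; candidates ⊆ {C,L,Y}.
P↔K: latent back-door arc(s) into P.
size 0: {}; under {} P still reaches {C,K,L} ∋ K.
size 1: {C}, {L}, {Y}; under {C} P still reaches {K,L,Y} ∋ K.
size 2: {C,L}, {C,Y}, {L,Y}; under {C,L} P still reaches {K} ∋ K.
P↔K cannot be blocked by any observed set — no back-door set.
{G}: (i) intercepts every directed P→K path; (ii) no back-door P→{G}; (iii) {P} blocks every back-door {G}→K. Front-door holds.
P(K|do(P)) = Σ_{G} P(G|P) Σ_{P'} P(K|G,P')P(P').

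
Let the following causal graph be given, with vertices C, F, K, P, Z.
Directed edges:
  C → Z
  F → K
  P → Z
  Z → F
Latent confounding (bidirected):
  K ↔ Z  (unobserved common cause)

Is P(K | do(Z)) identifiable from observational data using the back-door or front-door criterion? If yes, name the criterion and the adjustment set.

desc(Z)\{Z}={F,K}; candidates ⊆ {C,P}.
Z↔K: latent back-door arc(s) into Z.
size 0: {}; under {} Z still reaches {C,K,P} ∋ K.
size 1: {C}, {P}; under {C} Z still reaches {K,P} ∋ K.
size 2: {C,P}; under {C,P} Z still reaches {K} ∋ K.
Z↔K cannot be blocked by any observed set — no back-door set.
{F}: (i) intercepts every directed Z→K path; (ii) no back-door Z→{F}; (iii) {Z} blocks every back-door {F}→K. Front-door holds.
P(K|do(Z)) = Σ_{F} P(F|Z) Σ_{Z'} P(K|F,Z')P(Z').

P(K|do(Z)): frontdoor, adjust for {F}.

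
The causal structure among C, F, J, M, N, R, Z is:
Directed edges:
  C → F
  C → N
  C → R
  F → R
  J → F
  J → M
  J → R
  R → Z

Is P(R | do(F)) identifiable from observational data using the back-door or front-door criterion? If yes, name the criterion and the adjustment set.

desc(F)\{F}={R,Z}; candidates ⊆ {C,J,M,N}.
size 0: {}; under {} F still reaches {C,J,M,N,R,Z} ∋ R.
size 1: {C}, {J}, {M} …(+1); under {C} F still reaches {J,M,R,Z} ∋ R.
{C,J}: F⊥R given {C,J} in G with F→· removed — back-door holds.
P(R|do(F)) = Σ_{C,J} P(R|F,C,J)·P(C,J).

P(R|do(F)): backdoor, adjust for {C, J}.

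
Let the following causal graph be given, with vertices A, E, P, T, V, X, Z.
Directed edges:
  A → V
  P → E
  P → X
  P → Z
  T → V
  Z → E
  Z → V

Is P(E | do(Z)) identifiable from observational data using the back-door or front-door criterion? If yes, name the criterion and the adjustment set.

desc(Z)\{Z}={E,V}; candidates ⊆ {A,P,T,X}.
size 0: {}; under {} Z still reaches {E,P,X} ∋ E.
{P}: Z⊥E given {P} in G with Z→· removed — back-door holds.
P(E|do(Z)) = Σ_{P} P(E|Z,P)·P(P).

P(E|do(Z)): backdoor, adjust for {P}.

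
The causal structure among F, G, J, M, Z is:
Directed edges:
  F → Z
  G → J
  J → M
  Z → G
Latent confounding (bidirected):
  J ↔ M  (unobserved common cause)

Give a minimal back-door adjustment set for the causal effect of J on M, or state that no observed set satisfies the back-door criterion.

desc(J)\{J}={M}; candidates ⊆ {F,G,Z}.
J↔M: latent back-door arc(s) into J.
size 0: {}; under {} J still reaches {F,G,M,Z} ∋ M.
size 1: {F}, {G}, {Z}; under {F} J still reaches {G,M,Z} ∋ M.
size 2: {F,G}, {F,Z}, {G,Z}; under {F,G} J still reaches {M} ∋ M.
J↔M cannot be blocked by any observed set — no back-door set.

J→M: no observed back-door set.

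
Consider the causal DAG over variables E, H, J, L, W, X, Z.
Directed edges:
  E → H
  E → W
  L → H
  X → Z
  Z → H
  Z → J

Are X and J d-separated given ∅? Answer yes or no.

Bayes-Ball from X | ∅ reaches {H,J,Z}.
J ∈ reach(X|∅) ⇒ X ⊥̸ J | ∅.

No — X and J are d-connected given ∅.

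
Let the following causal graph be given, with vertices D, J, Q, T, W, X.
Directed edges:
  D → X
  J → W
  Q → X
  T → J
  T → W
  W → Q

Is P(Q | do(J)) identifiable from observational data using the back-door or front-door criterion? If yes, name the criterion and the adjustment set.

desc(J)\{J}={Q,W,X}; candidates ⊆ {D,T}.
size 0: {}; under {} J still reaches {Q,T,W,X} ∋ Q.
{T}: J⊥Q given {T} in G with J→· removed — back-door holds.
P(Q|do(J)) = Σ_{T} P(Q|J,T)·P(T).

P(Q|do(J)): backdoor, adjust for {T}.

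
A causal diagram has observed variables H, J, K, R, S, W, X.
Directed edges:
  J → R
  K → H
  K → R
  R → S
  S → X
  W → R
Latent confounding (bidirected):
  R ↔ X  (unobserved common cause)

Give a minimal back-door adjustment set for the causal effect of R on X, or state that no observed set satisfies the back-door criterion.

R→X: no observed back-door set.

desc(R)\{R}={S,X}; candidates ⊆ {H,J,K,W}.
R↔X: latent back-door arc(s) into R.
size 0: {}; under {} R still reaches {H,J,K,W,X} ∋ X.
size 1: {H}, {J}, {K} …(+1); under {H} R still reaches {J,K,W,X} ∋ X.
size 2: {H,J}, {H,K}, {H,W} …(+3); under {H,J} R still reaches {K,W,X} ∋ X.
R↔X cannot be blocked by any observed set — no back-door set.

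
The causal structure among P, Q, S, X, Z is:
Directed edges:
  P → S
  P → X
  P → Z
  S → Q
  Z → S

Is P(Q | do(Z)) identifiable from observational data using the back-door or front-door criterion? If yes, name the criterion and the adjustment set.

desc(Z)\{Z}={Q,S}; candidates ⊆ {P,X}.
size 0: {}; under {} Z still reaches {P,Q,S,X} ∋ Q.
{P}: Z⊥Q given {P} in G with Z→· removed — back-door holds.
P(Q|do(Z)) = Σ_{P} P(Q|Z,P)·P(P).

P(Q|do(Z)): backdoor, adjust for {P}.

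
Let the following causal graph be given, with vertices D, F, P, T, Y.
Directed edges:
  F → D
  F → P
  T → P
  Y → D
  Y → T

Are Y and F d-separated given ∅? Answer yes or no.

Yes — Y ⊥ F | ∅.

Bayes-Ball from Y | ∅ reaches {D,P,T}.
F ∉ reach(Y|∅) ⇒ Y ⊥ F | ∅.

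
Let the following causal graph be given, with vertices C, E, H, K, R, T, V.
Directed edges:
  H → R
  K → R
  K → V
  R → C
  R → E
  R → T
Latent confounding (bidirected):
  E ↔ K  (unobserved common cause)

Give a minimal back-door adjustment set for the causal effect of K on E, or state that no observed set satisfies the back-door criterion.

K→E: no observed back-door set.

desc(K)\{K}={C,E,R,T,V}; candidates ⊆ {H}.
K↔E: latent back-door arc(s) into K.
size 0: {}; under {} K still reaches {E} ∋ E.
size 1: {H}; under {H} K still reaches {E} ∋ E.
K↔E cannot be blocked by any observed set — no back-door set.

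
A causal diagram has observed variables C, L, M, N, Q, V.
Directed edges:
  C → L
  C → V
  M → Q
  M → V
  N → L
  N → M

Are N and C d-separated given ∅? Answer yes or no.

Yes — N ⊥ C | ∅.

Bayes-Ball from N | ∅ reaches {L,M,Q,V}.
C ∉ reach(N|∅) ⇒ N ⊥ C | ∅.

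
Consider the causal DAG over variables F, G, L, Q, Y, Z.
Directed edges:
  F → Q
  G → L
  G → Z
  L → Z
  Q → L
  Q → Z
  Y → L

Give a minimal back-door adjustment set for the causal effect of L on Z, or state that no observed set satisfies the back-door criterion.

L→Z: minimal back-door set {G, Q}.

desc(L)\{L}={Z}; candidates ⊆ {F,G,Q,Y}.
size 0: {}; under {} L still reaches {F,G,Q,Y,Z} ∋ Z.
size 1: {F}, {G}, {Q} …(+1); under {F} L still reaches {G,Q,Y,Z} ∋ Z.
{G,Q}: L⊥Z given {G,Q} in G with L→· removed — back-door holds.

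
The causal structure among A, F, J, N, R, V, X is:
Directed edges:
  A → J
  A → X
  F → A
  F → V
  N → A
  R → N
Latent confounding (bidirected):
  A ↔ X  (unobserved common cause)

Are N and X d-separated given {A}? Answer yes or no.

No — N and X are d-connected given {A}.

Bayes-Ball from N | {A} reaches {F,R,V,X}.
X ∈ reach(N|{A}) ⇒ N ⊥̸ X | {A}.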